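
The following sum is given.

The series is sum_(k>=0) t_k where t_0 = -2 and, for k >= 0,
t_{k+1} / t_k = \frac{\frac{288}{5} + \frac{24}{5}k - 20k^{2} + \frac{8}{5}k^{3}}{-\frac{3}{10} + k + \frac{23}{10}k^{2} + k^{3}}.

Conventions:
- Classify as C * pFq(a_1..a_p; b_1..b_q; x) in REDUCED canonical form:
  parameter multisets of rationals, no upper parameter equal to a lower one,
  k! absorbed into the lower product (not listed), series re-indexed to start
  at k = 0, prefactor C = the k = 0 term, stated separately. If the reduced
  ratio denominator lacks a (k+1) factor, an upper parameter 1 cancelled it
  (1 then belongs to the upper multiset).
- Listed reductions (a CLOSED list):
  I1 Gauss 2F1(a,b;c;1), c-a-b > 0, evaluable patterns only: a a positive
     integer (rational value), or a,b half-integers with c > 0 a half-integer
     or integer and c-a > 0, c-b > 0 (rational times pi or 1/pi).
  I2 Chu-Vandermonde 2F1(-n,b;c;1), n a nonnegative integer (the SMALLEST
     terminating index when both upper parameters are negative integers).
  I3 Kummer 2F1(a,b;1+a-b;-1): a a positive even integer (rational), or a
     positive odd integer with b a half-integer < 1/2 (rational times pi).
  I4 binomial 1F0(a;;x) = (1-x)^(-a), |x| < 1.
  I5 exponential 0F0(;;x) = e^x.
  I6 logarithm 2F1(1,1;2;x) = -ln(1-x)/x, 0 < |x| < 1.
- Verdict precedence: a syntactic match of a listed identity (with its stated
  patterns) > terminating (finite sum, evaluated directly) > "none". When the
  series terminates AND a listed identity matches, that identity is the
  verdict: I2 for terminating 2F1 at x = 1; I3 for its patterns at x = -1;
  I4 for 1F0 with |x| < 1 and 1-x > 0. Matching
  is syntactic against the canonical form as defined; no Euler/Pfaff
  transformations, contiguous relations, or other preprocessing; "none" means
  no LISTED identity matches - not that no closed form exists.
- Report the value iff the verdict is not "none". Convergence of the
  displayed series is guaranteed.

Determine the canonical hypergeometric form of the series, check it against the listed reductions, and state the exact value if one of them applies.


With C = -2: the canonical form is 2F1(-12, -2; -\frac{1}{5}; \frac{8}{5}). Verdict: terminating at k = 2: the factor (-2)_k kills every later term; summing the 3 survivors is exact. Exact value: 4606.

Key step: from the first term -2: cancel k + 3/2 from the displayed ratio first; then C = -2.
Ratio: r(k) = \frac{8}{5} * (k-12) (k-2) / [(k-\frac{1}{5}) (k+1)] - rational; roots negated = parameters, x = \frac{8}{5}, C = -2.


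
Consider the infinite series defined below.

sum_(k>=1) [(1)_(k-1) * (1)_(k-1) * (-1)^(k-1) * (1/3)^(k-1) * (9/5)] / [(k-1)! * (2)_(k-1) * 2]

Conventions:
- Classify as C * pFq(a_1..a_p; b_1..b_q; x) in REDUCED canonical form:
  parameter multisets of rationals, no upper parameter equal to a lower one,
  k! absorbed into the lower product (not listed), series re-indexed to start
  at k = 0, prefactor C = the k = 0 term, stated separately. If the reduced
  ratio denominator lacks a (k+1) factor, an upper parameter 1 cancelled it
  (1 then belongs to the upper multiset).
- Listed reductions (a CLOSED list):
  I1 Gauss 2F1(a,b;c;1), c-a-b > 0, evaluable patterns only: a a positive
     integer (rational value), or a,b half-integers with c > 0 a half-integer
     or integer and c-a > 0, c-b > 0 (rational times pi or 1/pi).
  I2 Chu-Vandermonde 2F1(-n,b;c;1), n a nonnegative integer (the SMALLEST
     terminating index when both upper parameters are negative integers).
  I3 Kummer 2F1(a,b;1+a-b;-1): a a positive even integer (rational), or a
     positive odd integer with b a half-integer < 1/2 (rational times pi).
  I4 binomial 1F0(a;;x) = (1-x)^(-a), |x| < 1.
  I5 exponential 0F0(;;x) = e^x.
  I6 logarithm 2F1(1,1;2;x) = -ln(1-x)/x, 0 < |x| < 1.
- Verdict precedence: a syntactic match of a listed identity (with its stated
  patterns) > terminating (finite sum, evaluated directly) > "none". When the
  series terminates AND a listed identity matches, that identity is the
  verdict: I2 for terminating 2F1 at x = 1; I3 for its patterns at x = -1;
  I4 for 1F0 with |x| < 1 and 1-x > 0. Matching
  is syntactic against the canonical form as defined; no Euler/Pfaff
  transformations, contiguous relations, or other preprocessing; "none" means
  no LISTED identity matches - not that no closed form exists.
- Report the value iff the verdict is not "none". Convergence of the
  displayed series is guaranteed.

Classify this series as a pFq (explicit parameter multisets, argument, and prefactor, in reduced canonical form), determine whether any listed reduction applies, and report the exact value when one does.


Prefactor 9/10, argument -1/3: 2F1 with upper {1, 1} over lower {2}. Verdict at x = -1/3: the I6 logarithm reduction matches (the logarithm: parameters (1,1;2), x = -1/3). Hence: (27/10) * ln(4/3).

Key step: from the first term 9/10: the constant factors (C = 9/10, x = -1/3) combine into one prefactor.
Adjacent-term ratio: r(k) = (-1/3) * (k+1) (k+1) / [(k+2) (k+1)] - rational in k, leading ratio (-1/3); with t_0 = 9/10, classification follows.


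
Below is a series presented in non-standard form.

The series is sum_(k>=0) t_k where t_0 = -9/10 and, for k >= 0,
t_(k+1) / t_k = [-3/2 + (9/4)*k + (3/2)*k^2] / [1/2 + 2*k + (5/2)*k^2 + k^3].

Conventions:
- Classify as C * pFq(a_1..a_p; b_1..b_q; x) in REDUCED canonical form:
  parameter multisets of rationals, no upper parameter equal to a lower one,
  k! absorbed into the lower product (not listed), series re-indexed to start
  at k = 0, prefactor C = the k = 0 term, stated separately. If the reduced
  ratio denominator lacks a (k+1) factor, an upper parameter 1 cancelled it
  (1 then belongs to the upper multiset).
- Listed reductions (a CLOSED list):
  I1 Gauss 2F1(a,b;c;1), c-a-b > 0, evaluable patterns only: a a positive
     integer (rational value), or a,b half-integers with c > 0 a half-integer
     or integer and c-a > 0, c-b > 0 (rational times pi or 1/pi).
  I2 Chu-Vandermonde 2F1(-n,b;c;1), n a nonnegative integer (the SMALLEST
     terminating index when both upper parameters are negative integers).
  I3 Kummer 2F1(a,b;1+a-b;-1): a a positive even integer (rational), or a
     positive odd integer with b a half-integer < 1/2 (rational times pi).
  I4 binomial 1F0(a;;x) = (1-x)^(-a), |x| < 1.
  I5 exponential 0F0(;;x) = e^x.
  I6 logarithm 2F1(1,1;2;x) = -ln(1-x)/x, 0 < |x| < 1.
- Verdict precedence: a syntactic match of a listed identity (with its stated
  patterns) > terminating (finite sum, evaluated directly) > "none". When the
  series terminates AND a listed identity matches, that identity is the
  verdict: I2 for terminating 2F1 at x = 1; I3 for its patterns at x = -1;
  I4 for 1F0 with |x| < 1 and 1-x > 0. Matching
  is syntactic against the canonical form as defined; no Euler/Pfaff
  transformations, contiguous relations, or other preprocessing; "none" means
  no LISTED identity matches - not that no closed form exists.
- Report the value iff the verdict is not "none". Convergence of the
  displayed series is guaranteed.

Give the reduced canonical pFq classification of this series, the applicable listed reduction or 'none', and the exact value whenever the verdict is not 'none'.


This is -9/10 * 2F2(-1/2, 2; 1/2, 1; 3/2) in reduced canonical form. Verdict: none. Every listed pattern misses the 2F2 form at 3/2, upper {-1/2, 2}.

Structural cue: from the first term -9/10: factor the ratio over Q (C = -9/10, x = 3/2): negated roots = parameters.
Adjacent-term ratio: r(k) = (3/2) * (k-1/2) (k+2) / [(k+1/2) (k+1) (k+1)] - rational in k, leading ratio (3/2); with t_0 = -9/10, classification follows.


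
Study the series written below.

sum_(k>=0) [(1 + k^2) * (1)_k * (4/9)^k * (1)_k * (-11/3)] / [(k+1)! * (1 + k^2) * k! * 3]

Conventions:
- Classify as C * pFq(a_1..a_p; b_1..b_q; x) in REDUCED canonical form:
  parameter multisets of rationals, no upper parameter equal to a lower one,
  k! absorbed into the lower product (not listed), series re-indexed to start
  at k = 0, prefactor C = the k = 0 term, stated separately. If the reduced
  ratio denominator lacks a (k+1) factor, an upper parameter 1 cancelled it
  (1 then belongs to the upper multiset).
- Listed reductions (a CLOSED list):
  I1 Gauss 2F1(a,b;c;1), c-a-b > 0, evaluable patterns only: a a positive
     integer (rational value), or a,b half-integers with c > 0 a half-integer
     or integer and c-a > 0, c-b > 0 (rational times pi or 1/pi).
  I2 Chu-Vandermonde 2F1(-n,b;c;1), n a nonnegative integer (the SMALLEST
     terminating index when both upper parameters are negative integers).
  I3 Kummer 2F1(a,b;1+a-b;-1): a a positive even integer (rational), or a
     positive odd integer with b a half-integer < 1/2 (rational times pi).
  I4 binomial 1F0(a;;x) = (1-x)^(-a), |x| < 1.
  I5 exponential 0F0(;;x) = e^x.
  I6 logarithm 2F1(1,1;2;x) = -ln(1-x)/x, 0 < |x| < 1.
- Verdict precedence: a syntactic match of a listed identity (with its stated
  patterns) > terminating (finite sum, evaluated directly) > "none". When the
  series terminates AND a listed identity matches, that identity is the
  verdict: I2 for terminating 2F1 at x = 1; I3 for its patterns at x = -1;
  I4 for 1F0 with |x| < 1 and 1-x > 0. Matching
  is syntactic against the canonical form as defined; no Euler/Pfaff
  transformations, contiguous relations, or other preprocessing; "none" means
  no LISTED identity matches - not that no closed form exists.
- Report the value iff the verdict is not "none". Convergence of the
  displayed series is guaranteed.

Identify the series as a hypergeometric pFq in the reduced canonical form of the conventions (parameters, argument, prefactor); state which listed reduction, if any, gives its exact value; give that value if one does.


At argument 4/9: a 2F1 with upper {1, 1}, lower {2}, scaled by C = -11/9. Verdict: this is the I6 logarithm reduction (the logarithm: parameters (1,1;2), x = 4/9). Value: (11/4) * ln(5/9).

First insight: with t_0 = -11/9, striking the common factor k^2 + 1 reduces the term (prefactor -11/9).
Ratio: r(k) = (4/9) * (k+1) (k+1) / [(k+2) (k+1)] - rational; roots negated = parameters, x = (4/9), C = -11/9.


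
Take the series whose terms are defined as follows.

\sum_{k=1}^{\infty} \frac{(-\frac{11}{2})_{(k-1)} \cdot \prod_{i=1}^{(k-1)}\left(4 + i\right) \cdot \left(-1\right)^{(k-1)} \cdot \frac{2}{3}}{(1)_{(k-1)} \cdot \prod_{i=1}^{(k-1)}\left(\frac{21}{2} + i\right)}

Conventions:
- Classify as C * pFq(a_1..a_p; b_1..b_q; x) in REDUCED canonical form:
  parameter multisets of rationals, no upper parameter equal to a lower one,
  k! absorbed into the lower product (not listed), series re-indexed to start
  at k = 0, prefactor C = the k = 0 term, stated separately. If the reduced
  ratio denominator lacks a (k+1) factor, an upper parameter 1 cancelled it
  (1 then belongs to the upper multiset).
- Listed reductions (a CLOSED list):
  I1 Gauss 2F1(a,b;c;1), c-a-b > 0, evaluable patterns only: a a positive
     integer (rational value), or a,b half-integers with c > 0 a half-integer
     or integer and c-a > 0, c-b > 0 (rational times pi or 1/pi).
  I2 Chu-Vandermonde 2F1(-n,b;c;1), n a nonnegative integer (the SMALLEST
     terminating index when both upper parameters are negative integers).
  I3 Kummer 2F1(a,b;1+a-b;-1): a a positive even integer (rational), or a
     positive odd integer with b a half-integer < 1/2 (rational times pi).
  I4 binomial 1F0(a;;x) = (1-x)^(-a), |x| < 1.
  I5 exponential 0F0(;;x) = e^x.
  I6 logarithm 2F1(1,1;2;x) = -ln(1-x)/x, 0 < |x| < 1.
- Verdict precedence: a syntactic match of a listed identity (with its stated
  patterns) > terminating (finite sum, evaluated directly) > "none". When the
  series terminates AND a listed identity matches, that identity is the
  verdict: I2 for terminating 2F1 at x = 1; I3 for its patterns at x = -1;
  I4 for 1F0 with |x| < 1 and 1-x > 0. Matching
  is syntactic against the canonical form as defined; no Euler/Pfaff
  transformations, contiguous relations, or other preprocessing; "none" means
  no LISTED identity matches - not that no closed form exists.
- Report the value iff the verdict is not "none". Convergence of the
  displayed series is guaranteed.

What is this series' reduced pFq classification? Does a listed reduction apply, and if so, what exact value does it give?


First insight: from the first term \frac{2}{3}: (1)_k (C = 2/3) is k! itself.
Consecutive-term ratio: r(k) = -1 * (k-\frac{11}{2}) (k+5) / [(k+\frac{23}{2}) (k+1)] - poly over poly, x = -1 from leading terms; C = \frac{2}{3} at k = 0.

Classification (C = \frac{2}{3}): 2F1 with upper {-\frac{11}{2}, 5}, lower {\frac{23}{2}}, argument x = -1. Verdict at x = -1: Kummer (I3) matches (x = -1; c = \frac{23}{2} equals 1+a-b for upper {-\frac{11}{2}, 5}: listed pattern). Value: \frac{14549535}{8388608} \cdot \pi.


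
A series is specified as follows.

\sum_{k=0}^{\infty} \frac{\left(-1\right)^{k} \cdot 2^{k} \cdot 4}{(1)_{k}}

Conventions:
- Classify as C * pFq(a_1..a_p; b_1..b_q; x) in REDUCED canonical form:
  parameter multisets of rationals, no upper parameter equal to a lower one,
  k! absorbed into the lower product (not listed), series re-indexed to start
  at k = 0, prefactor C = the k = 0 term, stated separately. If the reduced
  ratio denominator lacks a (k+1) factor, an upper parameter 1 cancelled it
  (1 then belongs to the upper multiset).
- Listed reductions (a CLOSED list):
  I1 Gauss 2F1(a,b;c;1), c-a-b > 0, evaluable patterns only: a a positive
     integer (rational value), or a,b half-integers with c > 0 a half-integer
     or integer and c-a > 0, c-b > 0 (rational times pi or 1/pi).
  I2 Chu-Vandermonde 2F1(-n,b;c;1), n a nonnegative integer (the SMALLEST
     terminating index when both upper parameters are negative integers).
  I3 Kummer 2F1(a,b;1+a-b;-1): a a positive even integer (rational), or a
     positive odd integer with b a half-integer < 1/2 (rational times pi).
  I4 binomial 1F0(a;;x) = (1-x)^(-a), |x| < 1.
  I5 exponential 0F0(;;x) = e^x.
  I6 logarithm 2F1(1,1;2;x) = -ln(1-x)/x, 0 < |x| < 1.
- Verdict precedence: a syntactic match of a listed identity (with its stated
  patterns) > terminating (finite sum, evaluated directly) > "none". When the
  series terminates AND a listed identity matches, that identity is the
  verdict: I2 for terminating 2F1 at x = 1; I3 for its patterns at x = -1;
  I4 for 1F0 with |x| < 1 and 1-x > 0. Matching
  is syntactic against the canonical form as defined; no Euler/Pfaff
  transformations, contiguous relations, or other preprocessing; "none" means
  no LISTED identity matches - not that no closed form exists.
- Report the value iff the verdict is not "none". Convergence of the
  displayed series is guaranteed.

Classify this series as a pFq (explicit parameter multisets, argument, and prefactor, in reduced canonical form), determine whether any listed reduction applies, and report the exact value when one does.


Canonical form: C = 4 times 0F0 with upper {-}, lower {-}, x = -2. Verdict at x = -2: the I5 exponential reduction matches (the 0F0 exponential series at x = -2). Hence: 4 \cdot e^{-2}.

Structural cue: from the first term 4: the (-1)^k factor (prefactor 4) folds into the argument's sign.
Ratio: r(k) = -2 * 1 / [(k+1)] - rational in k, leading ratio -2; with t_0 = 4, classification follows.


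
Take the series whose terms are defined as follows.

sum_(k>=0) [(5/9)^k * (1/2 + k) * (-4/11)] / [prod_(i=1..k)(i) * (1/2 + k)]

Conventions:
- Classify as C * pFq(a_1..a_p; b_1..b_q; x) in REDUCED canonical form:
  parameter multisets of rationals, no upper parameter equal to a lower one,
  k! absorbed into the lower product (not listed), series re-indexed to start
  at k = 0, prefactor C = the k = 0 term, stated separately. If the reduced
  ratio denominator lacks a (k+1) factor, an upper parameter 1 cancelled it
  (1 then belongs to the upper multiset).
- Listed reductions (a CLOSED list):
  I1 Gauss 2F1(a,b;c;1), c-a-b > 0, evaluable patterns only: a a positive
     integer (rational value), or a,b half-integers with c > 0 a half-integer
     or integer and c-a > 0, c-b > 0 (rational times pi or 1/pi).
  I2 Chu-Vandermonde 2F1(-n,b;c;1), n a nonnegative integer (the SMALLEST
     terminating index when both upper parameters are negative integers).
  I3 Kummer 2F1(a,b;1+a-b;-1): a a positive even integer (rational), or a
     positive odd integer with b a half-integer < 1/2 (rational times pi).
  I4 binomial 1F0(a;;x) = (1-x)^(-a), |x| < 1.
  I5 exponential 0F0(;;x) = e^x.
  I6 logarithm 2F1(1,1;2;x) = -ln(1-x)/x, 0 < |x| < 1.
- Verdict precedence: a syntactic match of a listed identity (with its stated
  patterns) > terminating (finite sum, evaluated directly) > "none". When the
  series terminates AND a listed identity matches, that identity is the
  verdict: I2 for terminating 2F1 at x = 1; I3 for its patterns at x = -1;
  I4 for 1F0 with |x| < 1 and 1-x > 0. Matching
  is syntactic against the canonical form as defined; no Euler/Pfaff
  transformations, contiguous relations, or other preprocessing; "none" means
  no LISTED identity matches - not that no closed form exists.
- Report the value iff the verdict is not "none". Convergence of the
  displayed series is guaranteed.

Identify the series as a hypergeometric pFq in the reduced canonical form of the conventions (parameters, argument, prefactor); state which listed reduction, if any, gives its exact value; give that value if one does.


Canonical form: C = -4/11 times 0F0 with upper {-}, lower {-}, x = 5/9. Verdict (x = 5/9): the exponential series (I5) applies (the 0F0 exponential series at x = 5/9). Sum: (-4/11) * e^(5/9).

First insight: x = (5/9) and the product of the first k integers (C = -4/11, x = 5/9) is k!.
Consecutive-term ratio: r(k) = (5/9) * 1 / [(k+1)] - poly over poly, x = (5/9) from leading terms; C = -4/11 at k = 0.


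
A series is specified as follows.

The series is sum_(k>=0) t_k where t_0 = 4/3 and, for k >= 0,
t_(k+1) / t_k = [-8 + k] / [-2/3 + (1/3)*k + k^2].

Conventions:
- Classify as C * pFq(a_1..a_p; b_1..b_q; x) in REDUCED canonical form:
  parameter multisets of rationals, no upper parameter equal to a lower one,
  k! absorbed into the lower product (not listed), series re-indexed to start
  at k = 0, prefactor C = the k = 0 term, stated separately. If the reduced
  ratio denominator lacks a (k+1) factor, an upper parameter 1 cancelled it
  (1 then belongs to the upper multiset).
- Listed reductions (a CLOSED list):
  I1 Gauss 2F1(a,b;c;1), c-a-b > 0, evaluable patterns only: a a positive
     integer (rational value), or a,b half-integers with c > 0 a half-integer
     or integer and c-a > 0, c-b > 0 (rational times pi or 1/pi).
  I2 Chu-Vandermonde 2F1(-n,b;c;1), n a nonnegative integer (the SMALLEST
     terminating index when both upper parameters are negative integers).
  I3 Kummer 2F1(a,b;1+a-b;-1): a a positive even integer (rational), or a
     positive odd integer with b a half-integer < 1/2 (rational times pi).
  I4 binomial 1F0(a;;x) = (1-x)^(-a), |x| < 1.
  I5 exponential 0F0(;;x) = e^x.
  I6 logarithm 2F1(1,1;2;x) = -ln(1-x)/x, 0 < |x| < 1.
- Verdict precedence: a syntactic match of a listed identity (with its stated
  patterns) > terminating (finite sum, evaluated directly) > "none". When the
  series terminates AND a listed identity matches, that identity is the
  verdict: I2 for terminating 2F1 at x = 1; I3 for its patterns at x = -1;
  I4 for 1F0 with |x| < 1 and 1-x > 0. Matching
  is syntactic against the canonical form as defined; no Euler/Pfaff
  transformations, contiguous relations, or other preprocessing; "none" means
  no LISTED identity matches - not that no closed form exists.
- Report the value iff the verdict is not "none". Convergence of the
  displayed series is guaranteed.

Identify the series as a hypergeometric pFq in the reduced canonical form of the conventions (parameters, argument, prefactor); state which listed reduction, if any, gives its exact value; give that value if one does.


The series (x = 1) is 1F1: upper {-8}, lower {-2/3}, prefactor 4/3. Verdict: terminating - upper -8 stops the sum at k = 8; the 9 terms are added exactly. Hence: -7981849/1659840.

The tell: t_0 being 4/3, factor the ratio over Q (prefactor 4/3): negated roots = parameters.
Step ratio: r(k) = 1 * (k-8) / [(k-2/3) (k+1)] - rational in k, leading ratio 1; with t_0 = 4/3, classification follows.


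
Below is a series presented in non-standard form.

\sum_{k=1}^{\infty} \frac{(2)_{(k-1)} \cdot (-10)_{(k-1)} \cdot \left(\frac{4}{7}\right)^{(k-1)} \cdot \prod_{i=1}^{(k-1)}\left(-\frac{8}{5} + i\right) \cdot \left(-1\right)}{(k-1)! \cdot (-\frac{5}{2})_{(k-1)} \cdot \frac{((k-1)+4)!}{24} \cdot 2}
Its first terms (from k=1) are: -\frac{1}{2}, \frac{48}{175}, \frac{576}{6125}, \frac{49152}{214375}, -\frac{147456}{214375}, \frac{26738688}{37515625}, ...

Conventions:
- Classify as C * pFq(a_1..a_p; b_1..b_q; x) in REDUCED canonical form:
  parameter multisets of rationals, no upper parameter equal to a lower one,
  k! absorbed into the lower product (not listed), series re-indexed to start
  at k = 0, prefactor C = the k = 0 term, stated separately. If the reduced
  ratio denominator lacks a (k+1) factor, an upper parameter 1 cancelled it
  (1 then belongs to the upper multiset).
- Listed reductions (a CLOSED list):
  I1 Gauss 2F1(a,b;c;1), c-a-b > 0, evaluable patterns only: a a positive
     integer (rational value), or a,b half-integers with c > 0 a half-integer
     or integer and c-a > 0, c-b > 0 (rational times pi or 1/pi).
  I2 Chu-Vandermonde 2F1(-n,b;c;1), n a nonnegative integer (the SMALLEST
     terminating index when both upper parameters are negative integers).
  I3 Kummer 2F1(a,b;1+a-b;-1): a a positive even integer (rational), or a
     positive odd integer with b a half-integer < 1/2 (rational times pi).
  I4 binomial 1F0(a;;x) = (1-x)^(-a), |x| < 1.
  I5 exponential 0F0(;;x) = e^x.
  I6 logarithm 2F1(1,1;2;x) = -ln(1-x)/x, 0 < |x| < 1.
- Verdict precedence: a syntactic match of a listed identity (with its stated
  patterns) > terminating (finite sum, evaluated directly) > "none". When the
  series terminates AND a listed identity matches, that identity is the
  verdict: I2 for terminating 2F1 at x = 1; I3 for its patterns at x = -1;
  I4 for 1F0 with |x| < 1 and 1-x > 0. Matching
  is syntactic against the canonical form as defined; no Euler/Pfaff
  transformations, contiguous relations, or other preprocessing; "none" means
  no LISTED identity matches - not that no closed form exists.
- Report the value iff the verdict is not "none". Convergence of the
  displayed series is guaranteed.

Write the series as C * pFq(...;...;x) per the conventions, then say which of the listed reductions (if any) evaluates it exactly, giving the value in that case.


At argument \frac{4}{7}: a 3F2 with upper {-10, -\frac{3}{5}, 2}, lower {-\frac{5}{2}, 5}, scaled by C = -\frac{1}{2}. Verdict: terminating (-10 upstairs). 11 nonzero terms in all; added directly. Value: -\frac{44388496094230027171}{256406976509277343750}.

First insight: with t_0 = -\frac{1}{2}, the denominator's factorial ratio (C = -1/2) is a lower Pochhammer.
Adjacent-term ratio: r(k) = \frac{4}{7} * (k-10) (k-\frac{3}{5}) (k+2) / [(k-\frac{5}{2}) (k+5) (k+1)] - poly over poly, x = \frac{4}{7} from leading terms; C = -\frac{1}{2} at k = 0.


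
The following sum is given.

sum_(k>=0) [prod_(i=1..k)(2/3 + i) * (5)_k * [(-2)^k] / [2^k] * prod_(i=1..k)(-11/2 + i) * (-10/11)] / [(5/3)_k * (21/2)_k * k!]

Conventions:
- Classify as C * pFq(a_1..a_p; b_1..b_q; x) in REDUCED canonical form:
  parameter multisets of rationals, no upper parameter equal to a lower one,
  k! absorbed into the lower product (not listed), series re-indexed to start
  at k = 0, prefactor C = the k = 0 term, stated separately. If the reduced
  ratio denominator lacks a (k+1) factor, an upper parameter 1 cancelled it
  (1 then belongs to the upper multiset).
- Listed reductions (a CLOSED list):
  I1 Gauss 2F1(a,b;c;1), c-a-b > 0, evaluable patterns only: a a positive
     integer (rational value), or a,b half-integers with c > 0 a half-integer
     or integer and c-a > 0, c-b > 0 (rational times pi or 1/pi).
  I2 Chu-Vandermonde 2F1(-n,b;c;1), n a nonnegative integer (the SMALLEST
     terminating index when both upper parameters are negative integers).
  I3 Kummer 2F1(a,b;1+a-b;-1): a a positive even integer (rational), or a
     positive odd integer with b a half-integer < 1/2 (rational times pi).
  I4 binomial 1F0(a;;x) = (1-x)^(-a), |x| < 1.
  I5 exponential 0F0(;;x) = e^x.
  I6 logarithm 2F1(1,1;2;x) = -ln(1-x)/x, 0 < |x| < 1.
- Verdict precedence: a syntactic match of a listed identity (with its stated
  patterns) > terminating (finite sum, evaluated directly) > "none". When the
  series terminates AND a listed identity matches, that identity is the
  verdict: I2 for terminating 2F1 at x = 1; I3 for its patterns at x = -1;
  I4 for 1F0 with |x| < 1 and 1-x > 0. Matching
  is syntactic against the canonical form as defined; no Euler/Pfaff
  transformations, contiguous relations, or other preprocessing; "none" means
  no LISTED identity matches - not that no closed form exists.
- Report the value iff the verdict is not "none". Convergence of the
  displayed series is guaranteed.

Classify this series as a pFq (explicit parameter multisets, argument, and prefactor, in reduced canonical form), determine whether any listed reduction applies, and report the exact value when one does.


Canonical form: C = -10/11 times 2F1 with upper {-9/2, 5}, lower {21/2}, x = -1. Verdict: Kummer's theorem (I3) fires (x = -1; c = 21/2 equals 1+a-b for upper {-9/2, 5}: listed pattern). Value: (-944775/524288) * pi.

First insight: x = (-1) and the two k-th powers (prefactor -10/11) combine into one argument.
Step ratio: r(k) = (-1) * (k-9/2) (k+5) / [(k+21/2) (k+1)] ; factor over Q: parameters, x = (-1), and C = -10/11.


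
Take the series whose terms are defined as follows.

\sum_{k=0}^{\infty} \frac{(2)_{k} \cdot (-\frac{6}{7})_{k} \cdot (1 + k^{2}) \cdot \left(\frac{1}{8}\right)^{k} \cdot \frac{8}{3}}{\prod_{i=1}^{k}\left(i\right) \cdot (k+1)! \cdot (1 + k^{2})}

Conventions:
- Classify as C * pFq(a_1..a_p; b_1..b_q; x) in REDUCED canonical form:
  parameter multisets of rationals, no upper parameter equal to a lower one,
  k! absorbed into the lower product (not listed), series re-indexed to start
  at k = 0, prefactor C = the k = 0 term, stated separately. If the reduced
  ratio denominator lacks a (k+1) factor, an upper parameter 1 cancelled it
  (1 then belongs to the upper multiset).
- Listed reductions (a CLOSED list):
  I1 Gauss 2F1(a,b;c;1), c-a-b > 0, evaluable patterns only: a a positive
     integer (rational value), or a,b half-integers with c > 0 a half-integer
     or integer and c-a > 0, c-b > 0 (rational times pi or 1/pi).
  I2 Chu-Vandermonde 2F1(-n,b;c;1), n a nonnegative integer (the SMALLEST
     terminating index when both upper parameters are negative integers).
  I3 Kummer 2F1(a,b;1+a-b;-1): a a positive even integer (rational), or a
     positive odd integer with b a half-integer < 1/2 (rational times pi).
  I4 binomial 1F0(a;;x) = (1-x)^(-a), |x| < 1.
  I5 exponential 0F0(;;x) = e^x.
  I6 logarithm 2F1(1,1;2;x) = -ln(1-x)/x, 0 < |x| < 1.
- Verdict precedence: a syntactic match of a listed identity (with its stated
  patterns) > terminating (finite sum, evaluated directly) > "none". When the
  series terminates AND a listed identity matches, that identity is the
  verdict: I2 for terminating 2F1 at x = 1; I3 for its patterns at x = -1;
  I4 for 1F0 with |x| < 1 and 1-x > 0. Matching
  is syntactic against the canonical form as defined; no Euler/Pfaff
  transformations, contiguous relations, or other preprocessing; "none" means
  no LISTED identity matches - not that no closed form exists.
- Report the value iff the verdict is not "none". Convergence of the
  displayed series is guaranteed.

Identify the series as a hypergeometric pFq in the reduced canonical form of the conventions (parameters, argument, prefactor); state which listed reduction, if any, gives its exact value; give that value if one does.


With C = \frac{8}{3}: the canonical form is 1F0(-\frac{6}{7}; -; \frac{1}{8}). Verdict (x = \frac{1}{8}): the I4 binomial reduction applies (the 1F0 binomial series: exponent 6/7, x = \frac{1}{8}). Exact value: \frac{8}{3} \cdot \left(\frac{7}{8}\right)^{\frac{6}{7}}.

The tell: with t_0 = \frac{8}{3}, the parameter 2 appears in both the upper and lower lists and cancels (alongside the other common factor).
Adjacent-term ratio: r(k) = \frac{1}{8} * (k-\frac{6}{7}) / [(k+1)] - rational in k, leading ratio \frac{1}{8}; with t_0 = \frac{8}{3}, classification follows.


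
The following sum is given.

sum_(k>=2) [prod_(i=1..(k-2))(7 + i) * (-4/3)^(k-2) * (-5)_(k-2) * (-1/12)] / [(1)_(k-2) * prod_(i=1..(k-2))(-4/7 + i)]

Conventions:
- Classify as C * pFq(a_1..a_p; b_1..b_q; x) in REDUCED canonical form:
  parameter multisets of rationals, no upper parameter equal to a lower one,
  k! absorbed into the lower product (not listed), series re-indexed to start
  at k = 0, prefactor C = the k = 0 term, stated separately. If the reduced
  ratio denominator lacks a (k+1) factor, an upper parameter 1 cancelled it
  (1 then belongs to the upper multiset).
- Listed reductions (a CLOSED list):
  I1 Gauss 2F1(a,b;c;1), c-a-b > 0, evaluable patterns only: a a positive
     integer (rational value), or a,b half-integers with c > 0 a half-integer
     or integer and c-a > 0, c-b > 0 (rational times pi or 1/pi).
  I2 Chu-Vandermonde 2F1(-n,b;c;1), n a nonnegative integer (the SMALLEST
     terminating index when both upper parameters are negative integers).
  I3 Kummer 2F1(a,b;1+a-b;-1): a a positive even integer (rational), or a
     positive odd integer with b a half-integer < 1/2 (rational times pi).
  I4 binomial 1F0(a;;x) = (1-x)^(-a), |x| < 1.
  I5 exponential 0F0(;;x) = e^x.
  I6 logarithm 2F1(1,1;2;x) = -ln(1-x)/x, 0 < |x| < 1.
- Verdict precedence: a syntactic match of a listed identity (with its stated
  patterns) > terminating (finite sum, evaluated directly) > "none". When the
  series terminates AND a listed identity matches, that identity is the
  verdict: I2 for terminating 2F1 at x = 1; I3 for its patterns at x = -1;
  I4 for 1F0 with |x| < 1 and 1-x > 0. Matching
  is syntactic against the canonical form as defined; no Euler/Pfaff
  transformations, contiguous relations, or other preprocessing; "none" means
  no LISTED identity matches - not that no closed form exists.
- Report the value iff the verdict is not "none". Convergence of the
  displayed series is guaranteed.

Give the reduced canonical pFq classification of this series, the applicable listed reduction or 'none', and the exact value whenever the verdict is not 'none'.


Structural cue: t_0 being -1/12, (1)_k (prefactor -1/12) is k! itself.
Step ratio: r(k) = (-4/3) * (k-5) (k+8) / [(k+3/7) (k+1)] - rational in k. x = (-4/3); t_0 = -1/12; negate the roots.

Prefactor -1/12, argument -4/3: 2F1 with upper {-5, 8} over lower {3/7}. Verdict: terminating. With -5 upstairs the series is a 6-term polynomial sum; evaluated term by term. Its exact value is -796604149/170748.


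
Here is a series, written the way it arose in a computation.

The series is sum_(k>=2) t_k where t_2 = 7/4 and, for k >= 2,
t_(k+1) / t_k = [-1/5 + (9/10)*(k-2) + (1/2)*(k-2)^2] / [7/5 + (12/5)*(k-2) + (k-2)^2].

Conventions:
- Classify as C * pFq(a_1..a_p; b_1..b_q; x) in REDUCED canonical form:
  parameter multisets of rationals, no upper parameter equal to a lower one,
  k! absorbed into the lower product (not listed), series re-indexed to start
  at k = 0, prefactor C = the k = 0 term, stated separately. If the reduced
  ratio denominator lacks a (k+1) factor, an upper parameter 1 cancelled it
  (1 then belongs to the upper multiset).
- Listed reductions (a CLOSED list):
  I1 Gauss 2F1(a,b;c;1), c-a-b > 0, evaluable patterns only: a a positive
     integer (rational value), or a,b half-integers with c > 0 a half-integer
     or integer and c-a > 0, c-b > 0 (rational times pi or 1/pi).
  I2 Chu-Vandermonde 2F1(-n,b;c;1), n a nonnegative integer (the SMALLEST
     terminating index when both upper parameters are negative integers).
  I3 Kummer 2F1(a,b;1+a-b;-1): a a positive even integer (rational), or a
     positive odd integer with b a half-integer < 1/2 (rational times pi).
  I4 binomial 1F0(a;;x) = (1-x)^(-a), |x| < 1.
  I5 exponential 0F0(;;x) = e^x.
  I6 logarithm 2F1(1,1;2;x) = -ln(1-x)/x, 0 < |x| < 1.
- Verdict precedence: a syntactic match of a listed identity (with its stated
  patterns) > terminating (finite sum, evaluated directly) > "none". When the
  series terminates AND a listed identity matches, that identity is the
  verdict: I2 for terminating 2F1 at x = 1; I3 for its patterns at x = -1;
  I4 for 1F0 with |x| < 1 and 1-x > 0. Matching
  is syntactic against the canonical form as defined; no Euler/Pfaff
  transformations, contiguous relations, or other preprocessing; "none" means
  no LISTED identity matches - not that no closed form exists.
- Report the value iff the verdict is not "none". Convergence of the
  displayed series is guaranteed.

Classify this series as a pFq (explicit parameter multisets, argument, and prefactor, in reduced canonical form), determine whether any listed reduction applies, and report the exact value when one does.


With C = 7/4: the canonical form is 2F1(-1/5, 2; 7/5; 1/2). Verdict: none - this 2F1 at x = 1/2 matches no listed pattern, and upper {-1/5, 2} holds no stopper.

First insight: from the first term 7/4: the expanded ratio factors over Q; prefactor 7/4, roots give parameters.
Step ratio: r(k) = (1/2) * (k-1/5) (k+2) / [(k+7/5) (k+1)] - rational in k. x = (1/2); t_0 = 7/4; negate the roots.


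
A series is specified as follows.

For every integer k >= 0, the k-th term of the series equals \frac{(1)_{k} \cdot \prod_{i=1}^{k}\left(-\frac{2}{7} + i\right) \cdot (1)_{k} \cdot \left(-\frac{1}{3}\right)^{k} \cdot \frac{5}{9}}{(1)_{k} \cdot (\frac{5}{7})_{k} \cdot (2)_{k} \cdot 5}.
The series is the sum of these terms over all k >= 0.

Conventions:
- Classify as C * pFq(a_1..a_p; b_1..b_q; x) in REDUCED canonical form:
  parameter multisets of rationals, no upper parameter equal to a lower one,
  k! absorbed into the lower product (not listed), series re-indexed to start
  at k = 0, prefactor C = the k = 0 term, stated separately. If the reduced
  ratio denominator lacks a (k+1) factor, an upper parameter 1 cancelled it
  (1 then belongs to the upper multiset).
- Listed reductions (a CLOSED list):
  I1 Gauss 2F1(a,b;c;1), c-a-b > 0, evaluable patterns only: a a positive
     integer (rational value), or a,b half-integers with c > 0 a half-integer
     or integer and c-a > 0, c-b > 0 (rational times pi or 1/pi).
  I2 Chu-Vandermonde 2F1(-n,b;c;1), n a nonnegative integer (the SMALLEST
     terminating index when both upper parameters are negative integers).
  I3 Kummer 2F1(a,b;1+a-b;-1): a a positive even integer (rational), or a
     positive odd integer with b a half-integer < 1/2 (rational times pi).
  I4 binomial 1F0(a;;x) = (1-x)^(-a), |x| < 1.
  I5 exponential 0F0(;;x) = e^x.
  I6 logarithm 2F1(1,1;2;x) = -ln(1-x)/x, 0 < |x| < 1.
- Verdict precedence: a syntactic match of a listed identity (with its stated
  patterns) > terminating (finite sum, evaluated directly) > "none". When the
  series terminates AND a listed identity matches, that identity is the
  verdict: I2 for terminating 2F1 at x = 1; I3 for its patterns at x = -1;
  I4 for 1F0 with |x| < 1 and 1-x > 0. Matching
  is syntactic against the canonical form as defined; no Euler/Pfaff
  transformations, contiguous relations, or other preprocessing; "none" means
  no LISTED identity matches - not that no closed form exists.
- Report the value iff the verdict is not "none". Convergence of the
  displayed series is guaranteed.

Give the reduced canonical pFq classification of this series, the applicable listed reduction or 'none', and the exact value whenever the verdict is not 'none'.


Classification (C = \frac{1}{9}): 2F1 with upper {1, 1}, lower {2}, argument x = -\frac{1}{3}. Verdict (x = -\frac{1}{3}): the logarithmic series (I6) applies (the logarithm: parameters (1,1;2), x = -\frac{1}{3}). Its exact value is \frac{1}{3} \cdot \ln\left(\frac{4}{3}\right).

Key observation: x = -\frac{1}{3} and the running product (C = 1/9, x = -1/3) telescopes to a rising factorial.
Consecutive-term ratio: r(k) = -\frac{1}{3} * (k+1) (k+1) / [(k+2) (k+1)] ; factor over Q: parameters, x = -\frac{1}{3}, and C = \frac{1}{9}.


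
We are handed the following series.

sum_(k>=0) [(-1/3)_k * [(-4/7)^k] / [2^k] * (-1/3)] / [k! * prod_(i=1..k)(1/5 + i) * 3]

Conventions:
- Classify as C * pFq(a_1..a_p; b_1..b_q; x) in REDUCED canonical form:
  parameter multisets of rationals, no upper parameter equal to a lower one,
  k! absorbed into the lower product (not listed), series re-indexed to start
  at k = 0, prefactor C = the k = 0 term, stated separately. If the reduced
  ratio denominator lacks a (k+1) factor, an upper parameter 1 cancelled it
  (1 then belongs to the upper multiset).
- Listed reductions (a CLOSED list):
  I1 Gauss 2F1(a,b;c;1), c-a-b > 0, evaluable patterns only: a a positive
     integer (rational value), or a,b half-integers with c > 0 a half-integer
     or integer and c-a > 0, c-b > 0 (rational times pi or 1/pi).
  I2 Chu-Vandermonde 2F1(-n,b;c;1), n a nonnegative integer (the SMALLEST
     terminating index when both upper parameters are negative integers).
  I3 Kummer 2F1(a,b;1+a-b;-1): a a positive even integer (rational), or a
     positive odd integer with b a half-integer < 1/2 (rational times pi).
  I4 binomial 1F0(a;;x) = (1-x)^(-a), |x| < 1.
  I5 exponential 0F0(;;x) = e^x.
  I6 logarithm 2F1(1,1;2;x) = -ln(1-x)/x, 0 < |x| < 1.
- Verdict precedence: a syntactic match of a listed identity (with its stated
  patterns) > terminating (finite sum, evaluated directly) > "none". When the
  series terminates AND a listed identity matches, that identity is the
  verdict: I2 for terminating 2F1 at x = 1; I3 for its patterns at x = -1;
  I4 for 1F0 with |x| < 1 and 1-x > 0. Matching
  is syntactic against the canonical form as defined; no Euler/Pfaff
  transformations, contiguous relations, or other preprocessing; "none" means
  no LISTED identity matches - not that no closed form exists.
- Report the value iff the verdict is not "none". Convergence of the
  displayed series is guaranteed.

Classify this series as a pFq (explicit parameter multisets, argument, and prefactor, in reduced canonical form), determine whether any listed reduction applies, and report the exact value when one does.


x = -2/7 here; the reduced form reads 1F1, upper {-1/3}, lower {6/5}, C = -1/9. Verdict: no listed reduction: x = -2/7 and upper {-1/3} fail every I1-I6 pattern.

Key step: x = (-2/7) and the two k-th powers (prefactor -1/9) combine into one argument.
Term ratio: r(k) = (-2/7) * (k-1/3) / [(k+6/5) (k+1)] - rational in k, leading ratio (-2/7); with t_0 = -1/9, classification follows.


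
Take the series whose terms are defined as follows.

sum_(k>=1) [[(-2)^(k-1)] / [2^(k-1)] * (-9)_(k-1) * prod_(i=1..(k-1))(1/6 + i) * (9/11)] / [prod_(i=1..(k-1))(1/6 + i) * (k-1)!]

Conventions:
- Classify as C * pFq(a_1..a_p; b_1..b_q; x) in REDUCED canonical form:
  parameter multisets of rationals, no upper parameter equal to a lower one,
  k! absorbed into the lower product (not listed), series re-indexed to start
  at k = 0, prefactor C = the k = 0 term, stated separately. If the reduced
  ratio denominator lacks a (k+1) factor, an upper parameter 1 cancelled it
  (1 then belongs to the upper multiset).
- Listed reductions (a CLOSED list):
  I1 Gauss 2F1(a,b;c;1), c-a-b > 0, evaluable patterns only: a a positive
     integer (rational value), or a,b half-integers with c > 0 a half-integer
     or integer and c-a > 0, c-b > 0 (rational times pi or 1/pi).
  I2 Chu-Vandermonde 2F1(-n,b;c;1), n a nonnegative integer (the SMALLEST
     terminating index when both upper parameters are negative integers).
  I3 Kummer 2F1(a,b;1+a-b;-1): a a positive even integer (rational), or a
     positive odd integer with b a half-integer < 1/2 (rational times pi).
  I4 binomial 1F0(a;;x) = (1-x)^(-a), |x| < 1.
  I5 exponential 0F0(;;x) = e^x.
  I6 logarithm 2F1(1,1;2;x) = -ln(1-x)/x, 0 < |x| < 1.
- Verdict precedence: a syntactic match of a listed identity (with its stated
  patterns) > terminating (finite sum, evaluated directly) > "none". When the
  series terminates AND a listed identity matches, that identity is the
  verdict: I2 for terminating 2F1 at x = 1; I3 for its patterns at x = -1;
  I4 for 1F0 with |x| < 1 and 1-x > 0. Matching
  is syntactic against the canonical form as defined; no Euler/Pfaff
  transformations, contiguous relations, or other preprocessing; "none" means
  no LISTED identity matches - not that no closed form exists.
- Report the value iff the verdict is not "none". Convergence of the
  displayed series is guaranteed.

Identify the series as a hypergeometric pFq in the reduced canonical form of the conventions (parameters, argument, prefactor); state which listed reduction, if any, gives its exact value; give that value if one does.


Reduced: x = -1, 1F0, upper = {-9}, lower = {-}, C = 9/11. Verdict: terminating. (-9)_k vanishes past k = 9, leaving a 10-term sum, computed directly. Exact value: 4608/11.

Structural cue: with t_0 = 9/11, the running product (C = 9/11, x = -1) telescopes to a rising factorial.
Step ratio: r(k) = (-1) * (k-9) / [(k+1)] - poly over poly, x = (-1) from leading terms; C = 9/11 at k = 0.
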